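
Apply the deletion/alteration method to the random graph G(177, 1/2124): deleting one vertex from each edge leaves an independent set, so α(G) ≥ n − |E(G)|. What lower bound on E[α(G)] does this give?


E[|E(G)|] = C(177, 2)·p = 15576 · (1/2124) = 22/3.
E[α(G)] ≥ n − E[|E(G)|] = 177 − 22/3 = 509/3.
Numerically: ≈ 169.666667.
(This is only a lower bound; the true E[α(G)] may be larger.)

E[α(G)] ≥ 509/3 ≈ 169.666667.


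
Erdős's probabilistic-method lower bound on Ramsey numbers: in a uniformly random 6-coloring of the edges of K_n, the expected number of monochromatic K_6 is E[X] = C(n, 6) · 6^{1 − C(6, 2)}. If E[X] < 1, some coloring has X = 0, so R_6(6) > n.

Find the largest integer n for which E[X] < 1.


We need C(n, 6) · 6^{1 − 15} < 1, i.e. C(n, 6) < 6^{15 − 1} = 78364164096.
Check values of n near the boundary:
  n = 194: C(194, 6) = 68482017072; 68482017072 < 78364164096? YES
  n = 195: C(195, 6) = 70656049360; 70656049360 < 78364164096? YES
  n = 196: C(196, 6) = 72887293024; 72887293024 < 78364164096? YES
  n = 197: C(197, 6) = 75176946208; 75176946208 < 78364164096? YES
  n = 198: C(198, 6) = 77526225777; 77526225777 < 78364164096? YES
  n = 199: C(199, 6) = 79936367511; 79936367511 < 78364164096? NO
The largest n with C(n, 6) < 78364164096 is n = 198 (where E[X] = 25842075259/26121388032 ≈ 0.9893071). Hence R_6(6) > 198, i.e. R_6(6) ≥ 199.

Largest n = 198; hence R_6(6) > 198.


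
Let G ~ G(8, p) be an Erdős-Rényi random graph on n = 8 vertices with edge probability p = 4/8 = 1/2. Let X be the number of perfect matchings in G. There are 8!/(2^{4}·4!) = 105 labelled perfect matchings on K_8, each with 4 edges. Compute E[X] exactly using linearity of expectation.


K_8 has 8!/(2^{4}·4!) = 105 labelled perfect matchings.
For each such perfect matching H, let X_H = 1 if all 4 edges of H are present in G. Then P[X_H = 1] = p^{4} = (1/2)^{4} = 1/16.
Summing the indicators: E[X] = Σ_H E[X_H] = 105 · p^{4} = 105 · 1/16 = 105/16.
Numerically: E[X] ≈ 6.5625.

E[X] = 105 · (1/2)^{4} = 105/16 ≈ 6.5625.


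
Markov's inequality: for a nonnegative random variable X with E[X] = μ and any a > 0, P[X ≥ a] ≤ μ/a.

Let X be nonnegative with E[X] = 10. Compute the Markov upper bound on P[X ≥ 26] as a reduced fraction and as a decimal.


μ = E[X] = 10, a = 26.
Markov: P[X ≥ 26] ≤ μ/a = (10)/26 = 5/13.
Numerically: ≈ 0.3846.
(Since a = 26 > μ = 10.0000, the bound 5/13 is < 1 and informative.)

P[X ≥ 26] ≤ 5/13 ≈ 0.3846.


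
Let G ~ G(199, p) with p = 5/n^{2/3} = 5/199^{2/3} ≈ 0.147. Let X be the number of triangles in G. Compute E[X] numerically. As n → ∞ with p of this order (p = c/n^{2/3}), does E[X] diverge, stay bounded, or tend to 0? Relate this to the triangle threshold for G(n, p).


Number of potential triangles: C(199, 3) = 1293699.
Each occurs with probability p³ ≈ (0.147)³ ≈ 3.15649e-03.
By linearity: E[X] = C(199, 3)·p³ ≈ 1293699 · 3.15649e-03 ≈ 4083.543.
Since α = 2/3 < 1, p = c/n^{2/3} ≫ 1/n is above the triangle threshold p ~ 1/n. Asymptotically E[X] ~ (c³/6)·n^{3(1−α)} = (5³/6)·n^{1} → ∞; triangles are abundant w.h.p.

E[X] ≈ 4083.543; in regime p = Θ(1/n^{2/3}) E[X] diverges (above the triangle threshold p ~ 1/n).


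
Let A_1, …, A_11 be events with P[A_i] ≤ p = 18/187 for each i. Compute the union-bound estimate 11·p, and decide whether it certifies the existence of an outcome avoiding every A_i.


Union bound: P[∪_{i=1}^{11} A_i] ≤ Σ_i P[A_i] ≤ 11·p = 11·(18/187) = 18/17.
Numerically: 18/17 ≈ 1.05882.
Is 18/17 < 1? NO.
Since the bound 18/17 is ≥ 1, the union bound is uninformative here; it does NOT by itself certify existence.

11·p = 18/17 ≈ 1.05882; existence NOT certified by the union bound.


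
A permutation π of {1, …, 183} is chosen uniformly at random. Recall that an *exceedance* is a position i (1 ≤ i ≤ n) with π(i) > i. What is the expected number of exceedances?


Write X = Σ_{i=1}^{183} X_i, where X_i = 1_{π(i) > i}.
For each fixed i, π(i) is uniform over {1, …, 183} (marginal of a uniform permutation), so P[π(i) > i] = (n − i)/n. Summing: Σ_{i=1}^{183} (n − i)/n = (0 + 1 + … + 182)/183 = 183(183 − 1)/(2·183) = (183 − 1)/2.
Hence E[X] = Σ_{i=1}^{183} (183 − i)/183 = 91 ≈ 91.000000.

E[X] = 91 = 91.000000.


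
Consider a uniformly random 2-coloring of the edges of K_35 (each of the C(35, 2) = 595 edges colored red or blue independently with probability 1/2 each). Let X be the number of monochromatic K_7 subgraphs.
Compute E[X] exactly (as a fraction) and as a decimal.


Let X = Σ_S X_S over the C(35, 7) = 6724520 subsets S of size 7, where X_S = 1 if the K_7 on S is monochromatic.
For a fixed S, the K_7 on S has C(7, 2) = 21 edges. P[all 21 edges red] = (1/2)^21, and likewise for blue, so P[monochromatic] = 2·(1/2)^21 = 2^{1 − 21} = 1/1048576.
By linearity of expectation: E[X] = C(35, 7) · 2^{1 − 21} = 6724520 · 1/1048576 = 840565/131072.
Numerically: E[X] ≈ 6.41300.

E[X] = C(35,7)·2^(1−C(7,2)) = 840565/131072 ≈ 6.41300.


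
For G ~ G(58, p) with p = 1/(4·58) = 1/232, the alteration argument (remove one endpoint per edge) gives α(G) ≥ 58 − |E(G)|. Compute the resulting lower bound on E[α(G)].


E[|E(G)|] = C(58, 2)·p = 1653 · (1/232) = 57/8.
E[α(G)] ≥ n − E[|E(G)|] = 58 − 57/8 = 407/8.
Numerically: ≈ 50.8750.
(This is only a lower bound; the true E[α(G)] may be larger.)

E[α(G)] ≥ 407/8 ≈ 50.8750.


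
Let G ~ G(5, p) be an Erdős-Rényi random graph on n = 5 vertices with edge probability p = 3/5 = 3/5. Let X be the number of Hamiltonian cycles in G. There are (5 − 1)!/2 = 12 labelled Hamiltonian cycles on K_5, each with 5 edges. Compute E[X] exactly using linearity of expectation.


K_5 has (5 − 1)!/2 = 12 labelled Hamiltonian cycles.
For each such Hamiltonian cycle H, let X_H = 1 if all 5 edges of H are present in G. Then P[X_H = 1] = p^{5} = (3/5)^{5} = 243/3125.
By linearity: E[X] = Σ_H E[X_H] = 12 · p^{5} = 12 · 243/3125 = 2916/3125.
Numerically: E[X] ≈ 0.93312.

E[X] = 12 · (3/5)^{5} = 2916/3125 ≈ 0.93312.


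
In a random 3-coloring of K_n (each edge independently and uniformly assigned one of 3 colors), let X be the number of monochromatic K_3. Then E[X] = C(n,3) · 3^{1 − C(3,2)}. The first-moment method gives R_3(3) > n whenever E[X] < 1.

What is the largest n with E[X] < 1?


We need C(n, 3) · 3^{1 − 3} < 1, i.e. C(n, 3) < 3^{3 − 1} = 9.
Check values of n near the boundary:
  n = 3: C(3, 3) = 1; 1 < 9? YES
  n = 4: C(4, 3) = 4; 4 < 9? YES
  n = 5: C(5, 3) = 10; 10 < 9? NO
  n = 6: C(6, 3) = 20; 20 < 9? NO
  n = 7: C(7, 3) = 35; 35 < 9? NO
The largest n with C(n, 3) < 9 is n = 4 (where E[X] = 4/9 ≈ 0.44444). Hence R_3(3) > 4, i.e. R_3(3) ≥ 5.

Largest n = 4; hence R_3(3) > 4.


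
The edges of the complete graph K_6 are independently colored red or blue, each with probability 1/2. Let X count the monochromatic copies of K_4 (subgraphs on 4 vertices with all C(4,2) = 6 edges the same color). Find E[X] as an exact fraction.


Let X = Σ_S X_S over the C(6, 4) = 15 subsets S of size 4, where X_S = 1 if the K_4 on S is monochromatic.
For a fixed S, the K_4 on S has C(4, 2) = 6 edges. P[all 6 edges red] = (1/2)^6, and likewise for blue, so P[monochromatic] = 2·(1/2)^6 = 2^{1 − 6} = 1/32.
Summing: E[X] = C(6, 4) · 2^{1 − 6} = 15 · 1/32 = 15/32.
Numerically: E[X] ≈ 0.46875.

E[X] = C(6,4)·2^(1−C(4,2)) = 15/32 ≈ 0.46875.


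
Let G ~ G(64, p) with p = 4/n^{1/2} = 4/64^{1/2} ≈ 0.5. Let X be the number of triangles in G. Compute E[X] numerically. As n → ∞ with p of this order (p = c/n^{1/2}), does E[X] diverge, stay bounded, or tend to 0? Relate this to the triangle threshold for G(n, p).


Number of potential triangles: C(64, 3) = 41664.
Each occurs with probability p³ ≈ (0.5)³ ≈ 1.250000e-01.
By linearity: E[X] = C(64, 3)·p³ ≈ 41664 · 1.250000e-01 ≈ 5208.0000.
Since α = 1/2 < 1, p = c/n^{1/2} ≫ 1/n is above the triangle threshold p ~ 1/n. Asymptotically E[X] ~ (c³/6)·n^{3(1−α)} = (4³/6)·n^{1.5} → ∞; triangles are abundant w.h.p.

E[X] ≈ 5208.0000; in regime p = Θ(1/n^{1/2}) E[X] diverges (above the triangle threshold p ~ 1/n).


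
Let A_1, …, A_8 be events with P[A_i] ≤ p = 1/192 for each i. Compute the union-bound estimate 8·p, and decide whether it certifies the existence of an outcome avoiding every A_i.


Union bound: P[∪_{i=1}^{8} A_i] ≤ Σ_i P[A_i] ≤ 8·p = 8·(1/192) = 1/24.
Numerically: 1/24 ≈ 0.0416667.
Is 1/24 < 1? YES.
Since P[∪ A_i] ≤ 1/24 < 1, the complement has P[∩ A_i^c] ≥ 1 − 1/24 = 23/24 > 0, so some outcome avoids every A_i.

8·p = 1/24 ≈ 0.0416667; existence CERTIFIED by the union bound.


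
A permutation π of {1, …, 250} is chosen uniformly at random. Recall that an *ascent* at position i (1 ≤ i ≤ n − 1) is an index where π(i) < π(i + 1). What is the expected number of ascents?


Write X = Σ X_I over i = 1, …, 249, with X_I the indicator of one ascent.
There are 249 indicators.
For each fixed i, the pair (π(i), π(i+1)) is a uniformly random ordered pair of distinct values from {1, …, 250}; by symmetry P[π(i) < π(i+1)] = 1/2.
By linearity: E[X] = 249 · (1/2) = (250 − 1) · (1/2) = 249/2 ≈ 124.500.

E[X] = 249/2 = 124.500.


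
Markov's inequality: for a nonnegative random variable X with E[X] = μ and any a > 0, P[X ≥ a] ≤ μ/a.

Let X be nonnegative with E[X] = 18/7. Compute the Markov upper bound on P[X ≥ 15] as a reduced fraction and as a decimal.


μ = E[X] = 18/7, a = 15.
Markov: P[X ≥ 15] ≤ μ/a = (18/7)/15 = 6/35.
Numerically: ≈ 0.171.
(Since a = 15 > μ = 2.571, the bound 6/35 is < 1 and informative.)

P[X ≥ 15] ≤ 6/35 ≈ 0.171.


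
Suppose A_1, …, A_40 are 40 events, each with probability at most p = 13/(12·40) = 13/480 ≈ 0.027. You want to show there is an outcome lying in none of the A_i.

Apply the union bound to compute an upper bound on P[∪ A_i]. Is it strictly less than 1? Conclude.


Union bound: P[∪_{i=1}^{40} A_i] ≤ Σ_i P[A_i] ≤ 40·p = 40·(13/480) = 13/12.
Numerically: 13/12 ≈ 1.083.
Is 13/12 < 1? NO.
Since the bound 13/12 is ≥ 1, the union bound is uninformative here; it does NOT by itself certify existence.

40·p = 13/12 ≈ 1.083; existence NOT certified by the union bound.


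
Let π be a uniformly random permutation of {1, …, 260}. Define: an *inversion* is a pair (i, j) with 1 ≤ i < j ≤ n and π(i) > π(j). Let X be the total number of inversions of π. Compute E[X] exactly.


Write X = Σ X_I over the C(260, 2) = 33670 pairs i < j, with X_I the indicator of one inversion.
There are 33670 indicators.
For each fixed pair i < j, the values π(i) and π(j) are two distinct elements of {1, …, 260} in uniformly random order; by symmetry P[π(i) > π(j)] = 1/2.
By linearity: E[X] = 33670 · (1/2) = C(260, 2) · (1/2) = 33670/2 = 16835 ≈ 16835.0000.

E[X] = 16835 = 16835.0000.


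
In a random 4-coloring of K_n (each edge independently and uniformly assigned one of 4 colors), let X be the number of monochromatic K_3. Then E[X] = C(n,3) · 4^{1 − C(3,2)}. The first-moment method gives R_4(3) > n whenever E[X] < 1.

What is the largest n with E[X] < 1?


We need C(n, 3) · 4^{1 − 3} < 1, i.e. C(n, 3) < 4^{3 − 1} = 16.
Check values of n near the boundary:
  n = 3: C(3, 3) = 1; 1 < 16? YES
  n = 4: C(4, 3) = 4; 4 < 16? YES
  n = 5: C(5, 3) = 10; 10 < 16? YES
  n = 6: C(6, 3) = 20; 20 < 16? NO
  n = 7: C(7, 3) = 35; 35 < 16? NO
The largest n with C(n, 3) < 16 is n = 5 (where E[X] = 5/8 ≈ 0.62500). Hence R_4(3) > 5, i.e. R_4(3) ≥ 6.

Largest n = 5; hence R_4(3) > 5.


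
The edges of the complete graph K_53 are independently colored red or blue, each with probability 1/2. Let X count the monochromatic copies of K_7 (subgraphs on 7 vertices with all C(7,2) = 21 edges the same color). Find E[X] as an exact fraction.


Let X = Σ_S X_S over the C(53, 7) = 154143080 subsets S of size 7, where X_S = 1 if the K_7 on S is monochromatic.
For a fixed S, the K_7 on S has C(7, 2) = 21 edges. P[all 21 edges red] = (1/2)^21, and likewise for blue, so P[monochromatic] = 2·(1/2)^21 = 2^{1 − 21} = 1/1048576.
By linearity of expectation: E[X] = C(53, 7) · 2^{1 − 21} = 154143080 · 1/1048576 = 19267885/131072.
Numerically: E[X] ≈ 147.002.

E[X] = C(53,7)·2^(1−C(7,2)) = 19267885/131072 ≈ 147.002.


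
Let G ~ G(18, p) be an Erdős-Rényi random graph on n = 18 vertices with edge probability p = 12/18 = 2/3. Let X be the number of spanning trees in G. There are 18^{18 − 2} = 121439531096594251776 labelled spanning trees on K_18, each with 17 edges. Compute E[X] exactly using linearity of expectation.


K_18 has 18^{18 − 2} = 121439531096594251776 labelled spanning trees.
For each such spanning tree H, let X_H = 1 if all 17 edges of H are present in G. Then P[X_H = 1] = p^{17} = (2/3)^{17} = 131072/129140163.
Summing the indicators: E[X] = Σ_H E[X_H] = 121439531096594251776 · p^{17} = 121439531096594251776 · 131072/129140163 = 123256172596690944.
Numerically: E[X] ≈ 1.233e+17.

E[X] = 121439531096594251776 · (2/3)^{17} = 123256172596690944 ≈ 1.233e+17.


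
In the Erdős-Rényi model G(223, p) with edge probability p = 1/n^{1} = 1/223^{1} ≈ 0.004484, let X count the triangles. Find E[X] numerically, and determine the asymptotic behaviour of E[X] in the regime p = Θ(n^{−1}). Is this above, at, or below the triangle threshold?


Number of potential triangles: C(223, 3) = 1823471.
Each occurs with probability p³ ≈ (0.004484)³ ≈ 9.017485e-08.
By linearity: E[X] = C(223, 3)·p³ ≈ 1823471 · 9.017485e-08 ≈ 0.1644.
Here α = 1, so p = 1/n is exactly at the triangle threshold p ~ 1/n. Asymptotically E[X] → c³/6 = 1³/6 = 1/6 ≈ 0.1667, a bounded constant. In this regime the triangle count is asymptotically Poisson(c³/6).

E[X] ≈ 0.1644; in regime p = Θ(1/n^{1}) E[X] stays bounded (at the triangle threshold p ~ 1/n).


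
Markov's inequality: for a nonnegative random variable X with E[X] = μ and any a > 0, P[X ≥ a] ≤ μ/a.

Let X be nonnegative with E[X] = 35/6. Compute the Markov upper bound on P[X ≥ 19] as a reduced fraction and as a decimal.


μ = E[X] = 35/6, a = 19.
Markov: P[X ≥ 19] ≤ μ/a = (35/6)/19 = 35/114.
Numerically: ≈ 0.307018.
(Since a = 19 > μ = 5.833333, the bound 35/114 is < 1 and informative.)

P[X ≥ 19] ≤ 35/114 ≈ 0.307018.


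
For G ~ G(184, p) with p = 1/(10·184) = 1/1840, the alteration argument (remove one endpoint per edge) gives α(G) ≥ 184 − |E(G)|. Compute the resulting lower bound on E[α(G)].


E[|E(G)|] = C(184, 2)·p = 16836 · (1/1840) = 183/20.
E[α(G)] ≥ n − E[|E(G)|] = 184 − 183/20 = 3497/20.
Numerically: ≈ 174.850.
(This is only a lower bound; the true E[α(G)] may be larger.)

E[α(G)] ≥ 3497/20 ≈ 174.850.


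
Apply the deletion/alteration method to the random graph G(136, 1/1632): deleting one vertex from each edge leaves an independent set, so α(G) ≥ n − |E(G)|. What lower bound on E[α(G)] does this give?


E[|E(G)|] = C(136, 2)·p = 9180 · (1/1632) = 45/8.
E[α(G)] ≥ n − E[|E(G)|] = 136 − 45/8 = 1043/8.
Numerically: ≈ 130.37500.
(This is only a lower bound; the true E[α(G)] may be larger.)

E[α(G)] ≥ 1043/8 ≈ 130.37500.


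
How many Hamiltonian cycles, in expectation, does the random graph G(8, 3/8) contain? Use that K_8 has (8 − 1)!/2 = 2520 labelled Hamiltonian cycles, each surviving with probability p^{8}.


K_8 has (8 − 1)!/2 = 2520 labelled Hamiltonian cycles.
For each such Hamiltonian cycle H, let X_H = 1 if all 8 edges of H are present in G. Then P[X_H = 1] = p^{8} = (3/8)^{8} = 6561/16777216.
By linearity of expectation: E[X] = Σ_H E[X_H] = 2520 · p^{8} = 2520 · 6561/16777216 = 2066715/2097152.
Numerically: E[X] ≈ 0.9855.

E[X] = 2520 · (3/8)^{8} = 2066715/2097152 ≈ 0.9855.


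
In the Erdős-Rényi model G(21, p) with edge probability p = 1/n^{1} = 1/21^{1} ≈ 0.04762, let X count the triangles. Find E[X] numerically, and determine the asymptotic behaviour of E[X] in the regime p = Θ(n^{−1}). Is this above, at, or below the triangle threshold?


Number of potential triangles: C(21, 3) = 1330.
Each occurs with probability p³ ≈ (0.04762)³ ≈ 1.079797e-04.
By linearity: E[X] = C(21, 3)·p³ ≈ 1330 · 1.079797e-04 ≈ 0.1436.
Here α = 1, so p = 1/n is exactly at the triangle threshold p ~ 1/n. Asymptotically E[X] → c³/6 = 1³/6 = 1/6 ≈ 0.1667, a bounded constant. In this regime the triangle count is asymptotically Poisson(c³/6).

E[X] ≈ 0.1436; in regime p = Θ(1/n^{1}) E[X] stays bounded (at the triangle threshold p ~ 1/n).


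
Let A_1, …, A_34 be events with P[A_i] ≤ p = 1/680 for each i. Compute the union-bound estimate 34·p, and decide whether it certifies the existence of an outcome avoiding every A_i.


Union bound: P[∪_{i=1}^{34} A_i] ≤ Σ_i P[A_i] ≤ 34·p = 34·(1/680) = 1/20.
Numerically: 1/20 ≈ 0.0500000.
Is 1/20 < 1? YES.
Since P[∪ A_i] ≤ 1/20 < 1, the complement has P[∩ A_i^c] ≥ 1 − 1/20 = 19/20 > 0, so some outcome avoids every A_i.

34·p = 1/20 ≈ 0.0500000; existence CERTIFIED by the union bound.


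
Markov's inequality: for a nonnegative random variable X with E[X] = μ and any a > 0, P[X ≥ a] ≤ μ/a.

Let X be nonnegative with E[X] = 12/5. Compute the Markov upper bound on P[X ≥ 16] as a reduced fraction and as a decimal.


μ = E[X] = 12/5, a = 16.
Markov: P[X ≥ 16] ≤ μ/a = (12/5)/16 = 3/20.
Numerically: ≈ 0.1500.
(Since a = 16 > μ = 2.4000, the bound 3/20 is < 1 and informative.)

P[X ≥ 16] ≤ 3/20 ≈ 0.1500.


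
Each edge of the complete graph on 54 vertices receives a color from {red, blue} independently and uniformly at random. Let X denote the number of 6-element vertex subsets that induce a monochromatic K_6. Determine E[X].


Let X = Σ_S X_S over the C(54, 6) = 25827165 subsets S of size 6, where X_S = 1 if the K_6 on S is monochromatic.
For a fixed S, the K_6 on S has C(6, 2) = 15 edges. P[all 15 edges red] = (1/2)^15, and likewise for blue, so P[monochromatic] = 2·(1/2)^15 = 2^{1 − 15} = 1/16384.
By linearity: E[X] = C(54, 6) · 2^{1 − 15} = 25827165 · 1/16384 = 25827165/16384.
Numerically: E[X] ≈ 1576.365051.

E[X] = C(54,6)·2^(1−C(6,2)) = 25827165/16384 ≈ 1576.365051.


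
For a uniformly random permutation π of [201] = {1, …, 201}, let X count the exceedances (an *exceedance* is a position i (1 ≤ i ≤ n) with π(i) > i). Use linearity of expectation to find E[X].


Write X = Σ_{i=1}^{201} X_i, where X_i = 1_{π(i) > i}.
For each fixed i, π(i) is uniform over {1, …, 201} (marginal of a uniform permutation), so P[π(i) > i] = (n − i)/n. Summing: Σ_{i=1}^{201} (n − i)/n = (0 + 1 + … + 200)/201 = 201(201 − 1)/(2·201) = (201 − 1)/2.
Hence E[X] = Σ_{i=1}^{201} (201 − i)/201 = 100 ≈ 100.000000.

E[X] = 100 = 100.000000.


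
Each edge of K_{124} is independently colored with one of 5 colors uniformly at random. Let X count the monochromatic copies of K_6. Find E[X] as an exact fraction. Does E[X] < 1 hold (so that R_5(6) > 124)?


E[X] = C(124, 6) · 5^{1 − 15} = 4465475476 · 5^{−14} = 4465475476/6103515625.
As a reduced fraction: E[X] = 4465475476/6103515625 ≈ 0.73162.
Is E[X] < 1? YES.
Since E[X] < 1, there exists a 5-coloring of K_{124} with no monochromatic K_6; hence R_5(6) > 124.

E[X] = 4465475476/6103515625 ≈ 0.73162; E[X] < 1, so R_5(6) > 124.


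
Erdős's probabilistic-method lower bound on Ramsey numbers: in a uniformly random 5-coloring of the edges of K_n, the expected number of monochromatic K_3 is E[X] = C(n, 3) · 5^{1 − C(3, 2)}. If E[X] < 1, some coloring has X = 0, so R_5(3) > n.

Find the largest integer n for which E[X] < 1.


We need C(n, 3) · 5^{1 − 3} < 1, i.e. C(n, 3) < 5^{3 − 1} = 25.
Check values of n near the boundary:
  n = 3: C(3, 3) = 1; 1 < 25? YES
  n = 4: C(4, 3) = 4; 4 < 25? YES
  n = 5: C(5, 3) = 10; 10 < 25? YES
  n = 6: C(6, 3) = 20; 20 < 25? YES
  n = 7: C(7, 3) = 35; 35 < 25? NO
  n = 8: C(8, 3) = 56; 56 < 25? NO
  n = 9: C(9, 3) = 84; 84 < 25? NO
The largest n with C(n, 3) < 25 is n = 6 (where E[X] = 4/5 ≈ 0.8000000). Hence R_5(3) > 6, i.e. R_5(3) ≥ 7.

Largest n = 6; hence R_5(3) > 6.


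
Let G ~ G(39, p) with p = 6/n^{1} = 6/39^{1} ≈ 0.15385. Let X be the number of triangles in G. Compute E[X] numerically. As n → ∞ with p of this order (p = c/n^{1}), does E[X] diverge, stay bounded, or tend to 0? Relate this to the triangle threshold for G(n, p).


Number of potential triangles: C(39, 3) = 9139.
Each occurs with probability p³ ≈ (0.15385)³ ≈ 3.6413291e-03.
By linearity: E[X] = C(39, 3)·p³ ≈ 9139 · 3.6413291e-03 ≈ 33.27811.
Here α = 1, so p = 6/n is exactly at the triangle threshold p ~ 1/n. Asymptotically E[X] → c³/6 = 6³/6 = 36 ≈ 36.00000, a bounded constant. In this regime the triangle count is asymptotically Poisson(c³/6).

E[X] ≈ 33.27811; in regime p = Θ(1/n^{1}) E[X] stays bounded (at the triangle threshold p ~ 1/n).


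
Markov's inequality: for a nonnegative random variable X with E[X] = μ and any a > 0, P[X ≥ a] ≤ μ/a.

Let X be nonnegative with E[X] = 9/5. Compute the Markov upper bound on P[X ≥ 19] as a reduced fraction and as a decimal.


μ = E[X] = 9/5, a = 19.
Markov: P[X ≥ 19] ≤ μ/a = (9/5)/19 = 9/95.
Numerically: ≈ 0.095.
(Since a = 19 > μ = 1.800, the bound 9/95 is < 1 and informative.)

P[X ≥ 19] ≤ 9/95 ≈ 0.095.


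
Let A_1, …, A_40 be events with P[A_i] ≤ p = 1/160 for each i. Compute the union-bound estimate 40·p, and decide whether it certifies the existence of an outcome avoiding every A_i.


Union bound: P[∪_{i=1}^{40} A_i] ≤ Σ_i P[A_i] ≤ 40·p = 40·(1/160) = 1/4.
Numerically: 1/4 ≈ 0.250.
Is 1/4 < 1? YES.
Since P[∪ A_i] ≤ 1/4 < 1, the complement has P[∩ A_i^c] ≥ 1 − 1/4 = 3/4 > 0, so some outcome avoids every A_i.

40·p = 1/4 ≈ 0.250; existence CERTIFIED by the union bound.


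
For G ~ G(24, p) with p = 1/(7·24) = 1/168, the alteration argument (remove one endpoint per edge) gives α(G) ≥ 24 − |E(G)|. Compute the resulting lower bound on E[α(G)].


E[|E(G)|] = C(24, 2)·p = 276 · (1/168) = 23/14.
E[α(G)] ≥ n − E[|E(G)|] = 24 − 23/14 = 313/14.
Numerically: ≈ 22.357143.
(This is only a lower bound; the true E[α(G)] may be larger.)

E[α(G)] ≥ 313/14 ≈ 22.357143.


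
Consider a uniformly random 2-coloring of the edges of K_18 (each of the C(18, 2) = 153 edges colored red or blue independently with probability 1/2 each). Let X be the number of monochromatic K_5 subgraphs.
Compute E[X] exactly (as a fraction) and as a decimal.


Let X = Σ_S X_S over the C(18, 5) = 8568 subsets S of size 5, where X_S = 1 if the K_5 on S is monochromatic.
For a fixed S, the K_5 on S has C(5, 2) = 10 edges. P[all 10 edges red] = (1/2)^10, and likewise for blue, so P[monochromatic] = 2·(1/2)^10 = 2^{1 − 10} = 1/512.
By linearity: E[X] = C(18, 5) · 2^{1 − 10} = 8568 · 1/512 = 1071/64.
Numerically: E[X] ≈ 16.734375.

E[X] = C(18,5)·2^(1−C(5,2)) = 1071/64 ≈ 16.734375.


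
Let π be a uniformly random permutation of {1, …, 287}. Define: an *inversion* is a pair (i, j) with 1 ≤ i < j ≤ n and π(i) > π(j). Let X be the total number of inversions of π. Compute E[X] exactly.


Write X = Σ X_I over the C(287, 2) = 41041 pairs i < j, with X_I the indicator of one inversion.
There are 41041 indicators.
For each fixed pair i < j, the values π(i) and π(j) are two distinct elements of {1, …, 287} in uniformly random order; by symmetry P[π(i) > π(j)] = 1/2.
By linearity: E[X] = 41041 · (1/2) = C(287, 2) · (1/2) = 41041/2 = 41041/2 ≈ 20520.50000.

E[X] = 41041/2 = 20520.50000.


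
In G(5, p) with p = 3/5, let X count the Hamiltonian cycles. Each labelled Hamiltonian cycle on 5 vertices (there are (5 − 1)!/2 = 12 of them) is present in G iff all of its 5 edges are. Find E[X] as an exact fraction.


K_5 has (5 − 1)!/2 = 12 labelled Hamiltonian cycles.
For each such Hamiltonian cycle H, let X_H = 1 if all 5 edges of H are present in G. Then P[X_H = 1] = p^{5} = (3/5)^{5} = 243/3125.
By linearity of expectation: E[X] = Σ_H E[X_H] = 12 · p^{5} = 12 · 243/3125 = 2916/3125.
Numerically: E[X] ≈ 0.93312.

E[X] = 12 · (3/5)^{5} = 2916/3125 ≈ 0.93312.


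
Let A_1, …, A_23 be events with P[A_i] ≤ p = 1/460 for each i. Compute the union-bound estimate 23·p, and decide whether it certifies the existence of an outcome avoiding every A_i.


Union bound: P[∪_{i=1}^{23} A_i] ≤ Σ_i P[A_i] ≤ 23·p = 23·(1/460) = 1/20.
Numerically: 1/20 ≈ 0.0500000.
Is 1/20 < 1? YES.
Since P[∪ A_i] ≤ 1/20 < 1, the complement has P[∩ A_i^c] ≥ 1 − 1/20 = 19/20 > 0, so some outcome avoids every A_i.

23·p = 1/20 ≈ 0.0500000; existence CERTIFIED by the union bound.


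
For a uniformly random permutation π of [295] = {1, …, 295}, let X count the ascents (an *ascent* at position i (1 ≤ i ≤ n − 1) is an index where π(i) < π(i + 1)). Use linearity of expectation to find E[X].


Write X = Σ X_I over i = 1, …, 294, with X_I the indicator of one ascent.
There are 294 indicators.
For each fixed i, the pair (π(i), π(i+1)) is a uniformly random ordered pair of distinct values from {1, …, 295}; by symmetry P[π(i) < π(i+1)] = 1/2.
By linearity: E[X] = 294 · (1/2) = (295 − 1) · (1/2) = 147 ≈ 147.00000.

E[X] = 147 = 147.00000.


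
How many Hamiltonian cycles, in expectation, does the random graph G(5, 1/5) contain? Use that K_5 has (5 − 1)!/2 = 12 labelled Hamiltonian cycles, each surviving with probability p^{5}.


K_5 has (5 − 1)!/2 = 12 labelled Hamiltonian cycles.
For each such Hamiltonian cycle H, let X_H = 1 if all 5 edges of H are present in G. Then P[X_H = 1] = p^{5} = (1/5)^{5} = 1/3125.
Summing the indicators: E[X] = Σ_H E[X_H] = 12 · p^{5} = 12 · 1/3125 = 12/3125.
Numerically: E[X] ≈ 0.00384.

E[X] = 12 · (1/5)^{5} = 12/3125 ≈ 0.00384.


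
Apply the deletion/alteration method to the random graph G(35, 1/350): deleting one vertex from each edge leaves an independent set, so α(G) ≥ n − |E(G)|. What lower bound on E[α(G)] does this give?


E[|E(G)|] = C(35, 2)·p = 595 · (1/350) = 17/10.
E[α(G)] ≥ n − E[|E(G)|] = 35 − 17/10 = 333/10.
Numerically: ≈ 33.300.
(This is only a lower bound; the true E[α(G)] may be larger.)

E[α(G)] ≥ 333/10 ≈ 33.300.


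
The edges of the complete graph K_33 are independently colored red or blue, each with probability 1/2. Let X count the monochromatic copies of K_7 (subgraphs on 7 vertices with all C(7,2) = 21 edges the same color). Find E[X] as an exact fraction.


Let X = Σ_S X_S over the C(33, 7) = 4272048 subsets S of size 7, where X_S = 1 if the K_7 on S is monochromatic.
For a fixed S, the K_7 on S has C(7, 2) = 21 edges. P[all 21 edges red] = (1/2)^21, and likewise for blue, so P[monochromatic] = 2·(1/2)^21 = 2^{1 − 21} = 1/1048576.
Summing: E[X] = C(33, 7) · 2^{1 − 21} = 4272048 · 1/1048576 = 267003/65536.
Numerically: E[X] ≈ 4.0741.

E[X] = C(33,7)·2^(1−C(7,2)) = 267003/65536 ≈ 4.0741.


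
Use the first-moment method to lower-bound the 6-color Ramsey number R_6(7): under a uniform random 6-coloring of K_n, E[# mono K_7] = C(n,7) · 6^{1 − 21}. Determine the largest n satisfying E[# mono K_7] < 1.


We need C(n, 7) · 6^{1 − 21} < 1, i.e. C(n, 7) < 6^{21 − 1} = 3656158440062976.
Check values of n near the boundary:
  n = 562: C(562, 7) = 3384017972944752; 3384017972944752 < 3656158440062976? YES
  n = 563: C(563, 7) = 3426622515769596; 3426622515769596 < 3656158440062976? YES
  n = 564: C(564, 7) = 3469685994423792; 3469685994423792 < 3656158440062976? YES
  n = 565: C(565, 7) = 3513212521235560; 3513212521235560 < 3656158440062976? YES
  n = 566: C(566, 7) = 3557206237959440; 3557206237959440 < 3656158440062976? YES
  n = 567: C(567, 7) = 3601671315933933; 3601671315933933 < 3656158440062976? YES
  n = 568: C(568, 7) = 3646611956239704; 3646611956239704 < 3656158440062976? YES
  n = 569: C(569, 7) = 3692032389858348; 3692032389858348 < 3656158440062976? NO
  n = 570: C(570, 7) = 3737936877831720; 3737936877831720 < 3656158440062976? NO
  n = 571: C(571, 7) = 3784329711421830; 3784329711421830 < 3656158440062976? NO
The largest n with C(n, 7) < 3656158440062976 is n = 568 (where E[X] = 16882462760369/16926659444736 ≈ 0.9973889). Hence R_6(7) > 568, i.e. R_6(7) ≥ 569.

Largest n = 568; hence R_6(7) > 568.


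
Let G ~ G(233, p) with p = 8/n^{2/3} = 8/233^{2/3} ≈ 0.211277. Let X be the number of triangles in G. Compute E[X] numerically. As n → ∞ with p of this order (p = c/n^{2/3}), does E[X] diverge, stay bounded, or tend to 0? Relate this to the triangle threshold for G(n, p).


Number of potential triangles: C(233, 3) = 2081156.
Each occurs with probability p³ ≈ (0.211277)³ ≈ 9.43100812e-03.
By linearity: E[X] = C(233, 3)·p³ ≈ 2081156 · 9.43100812e-03 ≈ 19627.399142.
Since α = 2/3 < 1, p = c/n^{2/3} ≫ 1/n is above the triangle threshold p ~ 1/n. Asymptotically E[X] ~ (c³/6)·n^{3(1−α)} = (8³/6)·n^{1} → ∞; triangles are abundant w.h.p.

E[X] ≈ 19627.399142; in regime p = Θ(1/n^{2/3}) E[X] diverges (above the triangle threshold p ~ 1/n).


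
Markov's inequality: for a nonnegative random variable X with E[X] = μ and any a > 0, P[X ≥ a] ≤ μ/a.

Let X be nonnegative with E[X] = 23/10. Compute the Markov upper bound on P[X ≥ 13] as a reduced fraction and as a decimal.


μ = E[X] = 23/10, a = 13.
Markov: P[X ≥ 13] ≤ μ/a = (23/10)/13 = 23/130.
Numerically: ≈ 0.17692.
(Since a = 13 > μ = 2.30000, the bound 23/130 is < 1 and informative.)

P[X ≥ 13] ≤ 23/130 ≈ 0.17692.


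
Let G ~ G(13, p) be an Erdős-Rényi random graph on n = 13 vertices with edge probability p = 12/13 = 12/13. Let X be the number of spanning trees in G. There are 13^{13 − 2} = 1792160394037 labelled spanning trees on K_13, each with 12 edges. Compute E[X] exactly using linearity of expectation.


K_13 has 13^{13 − 2} = 1792160394037 labelled spanning trees.
For each such spanning tree H, let X_H = 1 if all 12 edges of H are present in G. Then P[X_H = 1] = p^{12} = (12/13)^{12} = 8916100448256/23298085122481.
By linearity: E[X] = Σ_H E[X_H] = 1792160394037 · p^{12} = 1792160394037 · 8916100448256/23298085122481 = 8916100448256/13.
Numerically: E[X] ≈ 6.86e+11.

E[X] = 1792160394037 · (12/13)^{12} = 8916100448256/13 ≈ 6.86e+11.


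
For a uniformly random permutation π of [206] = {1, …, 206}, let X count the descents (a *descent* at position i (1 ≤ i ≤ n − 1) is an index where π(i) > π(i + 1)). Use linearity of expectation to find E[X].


Write X = Σ X_I over i = 1, …, 205, with X_I the indicator of one descent.
There are 205 indicators.
For each fixed i, the pair (π(i), π(i+1)) is a uniformly random ordered pair of distinct values from {1, …, 206}; by symmetry P[π(i) > π(i+1)] = 1/2.
By linearity: E[X] = 205 · (1/2) = (206 − 1) · (1/2) = 205/2 ≈ 102.500000.

E[X] = 205/2 = 102.500000.


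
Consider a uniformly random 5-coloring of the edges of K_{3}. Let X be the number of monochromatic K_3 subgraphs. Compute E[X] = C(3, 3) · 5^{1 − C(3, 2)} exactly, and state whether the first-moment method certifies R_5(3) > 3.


E[X] = C(3, 3) · 5^{1 − 3} = 1 · 5^{−2} = 1/25.
As a reduced fraction: E[X] = 1/25 ≈ 0.040.
Is E[X] < 1? YES.
Since E[X] < 1, there exists a 5-coloring of K_{3} with no monochromatic K_3; hence R_5(3) > 3.

E[X] = 1/25 ≈ 0.040; E[X] < 1, so R_5(3) > 3.


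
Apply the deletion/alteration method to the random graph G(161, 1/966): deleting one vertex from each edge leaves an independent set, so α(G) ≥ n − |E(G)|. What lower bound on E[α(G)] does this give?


E[|E(G)|] = C(161, 2)·p = 12880 · (1/966) = 40/3.
E[α(G)] ≥ n − E[|E(G)|] = 161 − 40/3 = 443/3.
Numerically: ≈ 147.6667.
(This is only a lower bound; the true E[α(G)] may be larger.)

E[α(G)] ≥ 443/3 ≈ 147.6667.


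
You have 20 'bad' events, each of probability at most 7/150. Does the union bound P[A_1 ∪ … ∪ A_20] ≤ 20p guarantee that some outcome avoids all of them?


Union bound: P[∪_{i=1}^{20} A_i] ≤ Σ_i P[A_i] ≤ 20·p = 20·(7/150) = 14/15.
Numerically: 14/15 ≈ 0.933333.
Is 14/15 < 1? YES.
Since P[∪ A_i] ≤ 14/15 < 1, the complement has P[∩ A_i^c] ≥ 1 − 14/15 = 1/15 > 0, so some outcome avoids every A_i.

20·p = 14/15 ≈ 0.933333; existence CERTIFIED by the union bound.


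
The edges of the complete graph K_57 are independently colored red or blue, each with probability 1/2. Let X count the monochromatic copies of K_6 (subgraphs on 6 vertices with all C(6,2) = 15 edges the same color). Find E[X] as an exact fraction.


Let X = Σ_S X_S over the C(57, 6) = 36288252 subsets S of size 6, where X_S = 1 if the K_6 on S is monochromatic.
For a fixed S, the K_6 on S has C(6, 2) = 15 edges. P[all 15 edges red] = (1/2)^15, and likewise for blue, so P[monochromatic] = 2·(1/2)^15 = 2^{1 − 15} = 1/16384.
By linearity: E[X] = C(57, 6) · 2^{1 − 15} = 36288252 · 1/16384 = 9072063/4096.
Numerically: E[X] ≈ 2214.85913.

E[X] = C(57,6)·2^(1−C(6,2)) = 9072063/4096 ≈ 2214.85913.


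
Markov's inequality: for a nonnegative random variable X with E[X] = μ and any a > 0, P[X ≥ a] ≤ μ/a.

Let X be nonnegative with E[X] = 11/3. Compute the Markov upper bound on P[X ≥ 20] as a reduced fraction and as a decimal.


μ = E[X] = 11/3, a = 20.
Markov: P[X ≥ 20] ≤ μ/a = (11/3)/20 = 11/60.
Numerically: ≈ 0.1833.
(Since a = 20 > μ = 3.6667, the bound 11/60 is < 1 and informative.)

P[X ≥ 20] ≤ 11/60 ≈ 0.1833.


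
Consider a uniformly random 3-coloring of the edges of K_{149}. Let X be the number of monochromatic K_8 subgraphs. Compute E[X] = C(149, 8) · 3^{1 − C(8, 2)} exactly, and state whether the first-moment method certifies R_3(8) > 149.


E[X] = C(149, 8) · 3^{1 − 28} = 4976826800946 · 3^{−27} = 4976826800946/7625597484987.
As a reduced fraction: E[X] = 1658942266982/2541865828329 ≈ 0.6526475.
Is E[X] < 1? YES.
Since E[X] < 1, there exists a 3-coloring of K_{149} with no monochromatic K_8; hence R_3(8) > 149.

E[X] = 1658942266982/2541865828329 ≈ 0.6526475; E[X] < 1, so R_3(8) > 149.


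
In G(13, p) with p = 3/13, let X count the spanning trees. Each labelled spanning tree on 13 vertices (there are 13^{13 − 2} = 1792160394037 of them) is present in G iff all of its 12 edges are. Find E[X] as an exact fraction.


K_13 has 13^{13 − 2} = 1792160394037 labelled spanning trees.
For each such spanning tree H, let X_H = 1 if all 12 edges of H are present in G. Then P[X_H = 1] = p^{12} = (3/13)^{12} = 531441/23298085122481.
By linearity: E[X] = Σ_H E[X_H] = 1792160394037 · p^{12} = 1792160394037 · 531441/23298085122481 = 531441/13.
Numerically: E[X] ≈ 4.088e+04.

E[X] = 1792160394037 · (3/13)^{12} = 531441/13 ≈ 4.088e+04.


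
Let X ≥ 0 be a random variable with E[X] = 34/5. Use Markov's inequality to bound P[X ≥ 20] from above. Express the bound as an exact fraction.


μ = E[X] = 34/5, a = 20.
Markov: P[X ≥ 20] ≤ μ/a = (34/5)/20 = 17/50.
Numerically: ≈ 0.3400.
(Since a = 20 > μ = 6.8000, the bound 17/50 is < 1 and informative.)

P[X ≥ 20] ≤ 17/50 ≈ 0.3400.


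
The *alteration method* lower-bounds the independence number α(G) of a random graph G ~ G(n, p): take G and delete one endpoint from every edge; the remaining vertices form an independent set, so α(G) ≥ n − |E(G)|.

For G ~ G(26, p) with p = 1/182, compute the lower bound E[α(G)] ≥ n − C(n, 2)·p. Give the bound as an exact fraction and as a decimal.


E[|E(G)|] = C(26, 2)·p = 325 · (1/182) = 25/14.
E[α(G)] ≥ n − E[|E(G)|] = 26 − 25/14 = 339/14.
Numerically: ≈ 24.21429.
(This is only a lower bound; the true E[α(G)] may be larger.)

E[α(G)] ≥ 339/14 ≈ 24.21429.


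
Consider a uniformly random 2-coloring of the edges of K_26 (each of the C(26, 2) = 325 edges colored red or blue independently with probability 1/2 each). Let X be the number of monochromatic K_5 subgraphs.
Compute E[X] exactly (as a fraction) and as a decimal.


Let X = Σ_S X_S over the C(26, 5) = 65780 subsets S of size 5, where X_S = 1 if the K_5 on S is monochromatic.
For a fixed S, the K_5 on S has C(5, 2) = 10 edges. P[all 10 edges red] = (1/2)^10, and likewise for blue, so P[monochromatic] = 2·(1/2)^10 = 2^{1 − 10} = 1/512.
By linearity of expectation: E[X] = C(26, 5) · 2^{1 − 10} = 65780 · 1/512 = 16445/128.
Numerically: E[X] ≈ 128.4766.

E[X] = C(26,5)·2^(1−C(5,2)) = 16445/128 ≈ 128.4766.


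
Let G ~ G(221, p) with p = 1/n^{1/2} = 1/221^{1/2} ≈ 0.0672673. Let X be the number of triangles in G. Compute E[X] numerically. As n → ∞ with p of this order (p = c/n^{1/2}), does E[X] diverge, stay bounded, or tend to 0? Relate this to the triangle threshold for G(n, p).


Number of potential triangles: C(221, 3) = 1774630.
Each occurs with probability p³ ≈ (0.0672673)³ ≈ 3.04376830e-04.
By linearity: E[X] = C(221, 3)·p³ ≈ 1774630 · 3.04376830e-04 ≈ 540.156254.
Since α = 1/2 < 1, p = c/n^{1/2} ≫ 1/n is above the triangle threshold p ~ 1/n. Asymptotically E[X] ~ (c³/6)·n^{3(1−α)} = (1³/6)·n^{1.5} → ∞; triangles are abundant w.h.p.

E[X] ≈ 540.156254; in regime p = Θ(1/n^{1/2}) E[X] diverges (above the triangle threshold p ~ 1/n).


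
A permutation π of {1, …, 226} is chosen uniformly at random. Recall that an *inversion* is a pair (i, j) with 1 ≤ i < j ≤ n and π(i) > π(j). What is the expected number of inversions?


Write X = Σ X_I over the C(226, 2) = 25425 pairs i < j, with X_I the indicator of one inversion.
There are 25425 indicators.
For each fixed pair i < j, the values π(i) and π(j) are two distinct elements of {1, …, 226} in uniformly random order; by symmetry P[π(i) > π(j)] = 1/2.
By linearity: E[X] = 25425 · (1/2) = C(226, 2) · (1/2) = 25425/2 = 25425/2 ≈ 12712.50000.

E[X] = 25425/2 = 12712.50000.


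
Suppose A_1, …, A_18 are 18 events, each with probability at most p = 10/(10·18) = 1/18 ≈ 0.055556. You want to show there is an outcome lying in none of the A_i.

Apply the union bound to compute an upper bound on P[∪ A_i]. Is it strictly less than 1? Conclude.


Union bound: P[∪_{i=1}^{18} A_i] ≤ Σ_i P[A_i] ≤ 18·p = 18·(1/18) = 1.
Numerically: 1 ≈ 1.000000.
Is 1 < 1? NO.
Since the bound 1 is ≥ 1, the union bound is uninformative here; it does NOT by itself certify existence.

18·p = 1 ≈ 1.000000; existence NOT certified by the union bound.


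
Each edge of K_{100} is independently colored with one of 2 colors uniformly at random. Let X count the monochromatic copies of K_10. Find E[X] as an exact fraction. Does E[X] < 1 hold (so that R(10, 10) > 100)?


E[X] = C(100, 10) · 2^{1 − 45} = 17310309456440 · 2^{−44} = 17310309456440/17592186044416.
As a reduced fraction: E[X] = 2163788682055/2199023255552 ≈ 0.9839772.
Is E[X] < 1? YES.
Since E[X] < 1, there exists a 2-coloring of K_{100} with no monochromatic K_10; hence R(10, 10) > 100.

E[X] = 2163788682055/2199023255552 ≈ 0.9839772; E[X] < 1, so R(10, 10) > 100.


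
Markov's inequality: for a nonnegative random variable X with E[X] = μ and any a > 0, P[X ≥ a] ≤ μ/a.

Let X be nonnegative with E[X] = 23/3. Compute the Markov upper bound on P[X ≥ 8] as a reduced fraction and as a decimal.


μ = E[X] = 23/3, a = 8.
Markov: P[X ≥ 8] ≤ μ/a = (23/3)/8 = 23/24.
Numerically: ≈ 0.958.
(Since a = 8 > μ = 7.667, the bound 23/24 is < 1 and informative.)

P[X ≥ 8] ≤ 23/24 ≈ 0.958.


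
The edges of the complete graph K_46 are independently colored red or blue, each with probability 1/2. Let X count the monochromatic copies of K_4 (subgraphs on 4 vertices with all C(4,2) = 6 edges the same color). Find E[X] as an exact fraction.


Let X = Σ_S X_S over the C(46, 4) = 163185 subsets S of size 4, where X_S = 1 if the K_4 on S is monochromatic.
For a fixed S, the K_4 on S has C(4, 2) = 6 edges. P[all 6 edges red] = (1/2)^6, and likewise for blue, so P[monochromatic] = 2·(1/2)^6 = 2^{1 − 6} = 1/32.
Summing: E[X] = C(46, 4) · 2^{1 − 6} = 163185 · 1/32 = 163185/32.
Numerically: E[X] ≈ 5099.531.

E[X] = C(46,4)·2^(1−C(4,2)) = 163185/32 ≈ 5099.531.
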